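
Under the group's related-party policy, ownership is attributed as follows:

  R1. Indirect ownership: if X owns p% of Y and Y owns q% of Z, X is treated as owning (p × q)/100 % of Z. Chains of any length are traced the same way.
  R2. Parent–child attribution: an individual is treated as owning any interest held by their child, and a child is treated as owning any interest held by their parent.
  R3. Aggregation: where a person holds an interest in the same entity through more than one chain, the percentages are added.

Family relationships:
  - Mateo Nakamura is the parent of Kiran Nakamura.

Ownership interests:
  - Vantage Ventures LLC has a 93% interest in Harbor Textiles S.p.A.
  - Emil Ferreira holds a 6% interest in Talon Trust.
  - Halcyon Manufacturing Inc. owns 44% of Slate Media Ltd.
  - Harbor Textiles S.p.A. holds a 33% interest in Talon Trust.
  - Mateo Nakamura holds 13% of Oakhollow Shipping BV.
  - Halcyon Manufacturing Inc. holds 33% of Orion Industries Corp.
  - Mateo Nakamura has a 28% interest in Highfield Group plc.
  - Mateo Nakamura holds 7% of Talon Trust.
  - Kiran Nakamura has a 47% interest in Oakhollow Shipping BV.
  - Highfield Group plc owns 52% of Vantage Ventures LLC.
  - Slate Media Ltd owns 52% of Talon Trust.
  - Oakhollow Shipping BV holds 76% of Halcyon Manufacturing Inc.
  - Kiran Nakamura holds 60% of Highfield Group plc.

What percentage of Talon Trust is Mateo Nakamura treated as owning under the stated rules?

31.477024%

By parent–child attribution (R2), Mateo Nakamura is treated as also owning Kiran Nakamura's interest in Oakhollow Shipping BV, giving 13% + 47% = 60%.
By parent–child attribution (R2), Mateo Nakamura is treated as also owning Kiran Nakamura's interest in Highfield Group plc, giving 28% + 60% = 88%.
Chain via Oakhollow Shipping BV → Halcyon Manufacturing Inc. → Slate Media Ltd (R1): 60% × 76% × 44% × 52% = 10.43328% of Talon Trust.
Chain via Highfield Group plc → Vantage Ventures LLC → Harbor Textiles S.p.A. (R1): 88% × 52% × 93% × 33% = 14.043744% of Talon Trust.
Direct interest in Talon Trust: 7%.
Aggregating (R3): 10.43328% + 14.043744% + 7% = 31.477024%.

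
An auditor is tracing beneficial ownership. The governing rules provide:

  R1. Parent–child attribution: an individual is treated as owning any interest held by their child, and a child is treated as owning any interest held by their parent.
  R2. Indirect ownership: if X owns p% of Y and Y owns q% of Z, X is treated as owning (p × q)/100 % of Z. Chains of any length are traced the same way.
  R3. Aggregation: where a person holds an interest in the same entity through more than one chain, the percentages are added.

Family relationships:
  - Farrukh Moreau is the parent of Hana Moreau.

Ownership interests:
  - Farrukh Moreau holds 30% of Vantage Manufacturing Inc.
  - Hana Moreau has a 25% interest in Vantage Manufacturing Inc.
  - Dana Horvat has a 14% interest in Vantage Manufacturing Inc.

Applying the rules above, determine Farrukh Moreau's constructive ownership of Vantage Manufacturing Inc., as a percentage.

55%

By parent–child attribution (R1), Farrukh Moreau is treated as also owning Hana Moreau's interest in Vantage Manufacturing Inc, giving 30% + 25% = 55%.
Direct interest in Vantage Manufacturing Inc: 55%.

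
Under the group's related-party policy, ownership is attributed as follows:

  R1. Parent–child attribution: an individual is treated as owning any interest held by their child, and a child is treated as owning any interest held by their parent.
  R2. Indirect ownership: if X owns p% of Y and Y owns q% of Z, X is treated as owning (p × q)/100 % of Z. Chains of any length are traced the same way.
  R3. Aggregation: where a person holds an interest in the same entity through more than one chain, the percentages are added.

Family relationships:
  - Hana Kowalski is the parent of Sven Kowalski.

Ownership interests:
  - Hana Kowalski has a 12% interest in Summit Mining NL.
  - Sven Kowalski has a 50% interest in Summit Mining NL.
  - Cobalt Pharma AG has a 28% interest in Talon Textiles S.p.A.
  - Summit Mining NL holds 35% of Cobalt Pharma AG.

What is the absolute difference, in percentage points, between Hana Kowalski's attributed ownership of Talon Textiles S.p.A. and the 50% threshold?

By parent–child attribution (R1), Hana Kowalski is treated as also owning Sven Kowalski's interest in Summit Mining NL, giving 12% + 50% = 62%.
Chain via Summit Mining NL → Cobalt Pharma AG (R2): 62% × 35% × 28% = 6.076% of Talon Textiles S.p.A.
6.076% falls short of the 50% threshold by 43.924 percentage points.

43.924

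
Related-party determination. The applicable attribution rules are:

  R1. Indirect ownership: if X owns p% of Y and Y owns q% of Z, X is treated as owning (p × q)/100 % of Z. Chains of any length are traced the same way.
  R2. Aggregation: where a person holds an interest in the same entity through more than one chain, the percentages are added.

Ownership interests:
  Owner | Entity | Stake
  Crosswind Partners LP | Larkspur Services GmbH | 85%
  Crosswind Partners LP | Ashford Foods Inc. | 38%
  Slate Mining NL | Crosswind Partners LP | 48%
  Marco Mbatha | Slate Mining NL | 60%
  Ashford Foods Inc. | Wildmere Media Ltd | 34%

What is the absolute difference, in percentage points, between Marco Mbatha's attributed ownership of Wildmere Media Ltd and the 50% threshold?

46.27904

Chain via Slate Mining NL → Crosswind Partners LP → Ashford Foods Inc. (R1): 60% × 48% × 38% × 34% = 3.72096% of Wildmere Media Ltd.
3.72096% falls short of the 50% threshold by 46.27904 percentage points.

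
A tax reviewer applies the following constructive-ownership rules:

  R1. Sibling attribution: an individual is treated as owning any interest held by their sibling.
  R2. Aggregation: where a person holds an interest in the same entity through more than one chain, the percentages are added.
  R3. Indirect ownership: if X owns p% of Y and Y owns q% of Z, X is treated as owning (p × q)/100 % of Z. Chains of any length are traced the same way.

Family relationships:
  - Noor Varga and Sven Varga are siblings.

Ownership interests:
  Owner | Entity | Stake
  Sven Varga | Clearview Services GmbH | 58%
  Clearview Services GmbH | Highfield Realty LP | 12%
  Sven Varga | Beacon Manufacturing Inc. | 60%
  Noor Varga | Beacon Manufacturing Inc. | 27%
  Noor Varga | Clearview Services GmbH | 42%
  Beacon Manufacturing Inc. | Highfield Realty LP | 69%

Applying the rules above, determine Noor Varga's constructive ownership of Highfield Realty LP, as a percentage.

By sibling attribution (R1), Noor Varga is treated as also owning Sven Varga's interest in Clearview Services GmbH, giving 42% + 58% = 100%.
By sibling attribution (R1), Noor Varga is treated as also owning Sven Varga's interest in Beacon Manufacturing Inc, giving 27% + 60% = 87%.
Chain via Clearview Services GmbH (R3): 100% × 12% = 12% of Highfield Realty LP.
Chain via Beacon Manufacturing Inc. (R3): 87% × 69% = 60.03% of Highfield Realty LP.
Aggregating (R2): 12% + 60.03% = 72.03%.

72.03%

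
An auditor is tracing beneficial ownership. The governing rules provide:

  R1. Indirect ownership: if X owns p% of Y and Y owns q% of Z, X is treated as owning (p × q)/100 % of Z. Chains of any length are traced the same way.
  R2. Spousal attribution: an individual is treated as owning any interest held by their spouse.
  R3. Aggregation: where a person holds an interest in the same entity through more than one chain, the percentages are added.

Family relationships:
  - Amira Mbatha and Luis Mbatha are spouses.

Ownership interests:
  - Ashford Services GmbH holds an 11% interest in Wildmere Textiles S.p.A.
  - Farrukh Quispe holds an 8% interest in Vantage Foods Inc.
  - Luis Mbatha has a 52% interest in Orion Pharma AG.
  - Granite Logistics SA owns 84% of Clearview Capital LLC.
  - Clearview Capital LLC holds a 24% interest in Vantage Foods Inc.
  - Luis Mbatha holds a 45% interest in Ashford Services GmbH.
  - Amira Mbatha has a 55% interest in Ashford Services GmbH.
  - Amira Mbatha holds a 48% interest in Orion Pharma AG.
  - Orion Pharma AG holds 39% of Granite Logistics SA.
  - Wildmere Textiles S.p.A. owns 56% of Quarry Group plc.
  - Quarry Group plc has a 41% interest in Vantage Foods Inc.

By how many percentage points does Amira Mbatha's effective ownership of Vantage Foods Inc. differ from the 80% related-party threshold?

69.612

By spousal attribution (R2), Amira Mbatha is treated as also owning Luis Mbatha's interest in Ashford Services GmbH, giving 55% + 45% = 100%.
By spousal attribution (R2), Amira Mbatha is treated as also owning Luis Mbatha's interest in Orion Pharma AG, giving 48% + 52% = 100%.
Chain via Ashford Services GmbH → Wildmere Textiles S.p.A. → Quarry Group plc (R1): 100% × 11% × 56% × 41% = 2.5256% of Vantage Foods Inc.
Chain via Orion Pharma AG → Granite Logistics SA → Clearview Capital LLC (R1): 100% × 39% × 84% × 24% = 7.8624% of Vantage Foods Inc.
Aggregating (R3): 2.5256% + 7.8624% = 10.388%.
10.388% falls short of the 80% threshold by 69.612 percentage points.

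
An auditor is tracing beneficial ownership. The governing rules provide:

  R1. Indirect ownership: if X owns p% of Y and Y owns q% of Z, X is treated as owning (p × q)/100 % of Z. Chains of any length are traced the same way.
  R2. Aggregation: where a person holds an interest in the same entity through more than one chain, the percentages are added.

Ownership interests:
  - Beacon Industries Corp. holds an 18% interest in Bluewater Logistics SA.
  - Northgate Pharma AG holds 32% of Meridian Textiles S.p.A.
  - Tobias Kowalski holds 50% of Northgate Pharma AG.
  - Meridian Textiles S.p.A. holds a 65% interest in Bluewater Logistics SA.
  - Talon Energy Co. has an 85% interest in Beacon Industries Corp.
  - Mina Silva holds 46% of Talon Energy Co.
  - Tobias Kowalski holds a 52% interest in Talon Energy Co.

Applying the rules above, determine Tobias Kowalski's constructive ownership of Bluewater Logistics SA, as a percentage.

Chain via Talon Energy Co. → Beacon Industries Corp. (R1): 52% × 85% × 18% = 7.956% of Bluewater Logistics SA.
Chain via Northgate Pharma AG → Meridian Textiles S.p.A. (R1): 50% × 32% × 65% = 10.4% of Bluewater Logistics SA.
Aggregating (R2): 7.956% + 10.4% = 18.356%.

18.356%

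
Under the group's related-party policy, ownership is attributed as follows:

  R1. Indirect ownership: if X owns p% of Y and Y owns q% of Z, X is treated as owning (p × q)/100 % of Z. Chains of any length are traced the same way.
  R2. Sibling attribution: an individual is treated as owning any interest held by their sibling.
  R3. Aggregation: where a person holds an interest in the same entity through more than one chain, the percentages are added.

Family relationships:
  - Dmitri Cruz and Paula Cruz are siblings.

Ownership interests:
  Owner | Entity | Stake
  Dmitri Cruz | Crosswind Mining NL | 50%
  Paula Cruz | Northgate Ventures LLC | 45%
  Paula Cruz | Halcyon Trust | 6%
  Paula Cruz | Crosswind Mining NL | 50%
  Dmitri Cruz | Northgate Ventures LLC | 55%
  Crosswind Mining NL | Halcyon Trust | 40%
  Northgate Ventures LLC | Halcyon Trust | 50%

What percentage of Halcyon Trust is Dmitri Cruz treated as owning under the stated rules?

96%

By sibling attribution (R2), Dmitri Cruz is treated as also owning Paula Cruz's interest in Crosswind Mining NL, giving 50% + 50% = 100%.
By sibling attribution (R2), Dmitri Cruz is treated as also owning Paula Cruz's interest in Northgate Ventures LLC, giving 55% + 45% = 100%.
By sibling attribution (R2), Dmitri Cruz is treated as owning Paula Cruz's 6% interest in Halcyon Trust.
Chain via Crosswind Mining NL (R1): 100% × 40% = 40% of Halcyon Trust.
Chain via Northgate Ventures LLC (R1): 100% × 50% = 50% of Halcyon Trust.
Direct interest in Halcyon Trust: 6%.
Aggregating (R3): 40% + 50% + 6% = 96%.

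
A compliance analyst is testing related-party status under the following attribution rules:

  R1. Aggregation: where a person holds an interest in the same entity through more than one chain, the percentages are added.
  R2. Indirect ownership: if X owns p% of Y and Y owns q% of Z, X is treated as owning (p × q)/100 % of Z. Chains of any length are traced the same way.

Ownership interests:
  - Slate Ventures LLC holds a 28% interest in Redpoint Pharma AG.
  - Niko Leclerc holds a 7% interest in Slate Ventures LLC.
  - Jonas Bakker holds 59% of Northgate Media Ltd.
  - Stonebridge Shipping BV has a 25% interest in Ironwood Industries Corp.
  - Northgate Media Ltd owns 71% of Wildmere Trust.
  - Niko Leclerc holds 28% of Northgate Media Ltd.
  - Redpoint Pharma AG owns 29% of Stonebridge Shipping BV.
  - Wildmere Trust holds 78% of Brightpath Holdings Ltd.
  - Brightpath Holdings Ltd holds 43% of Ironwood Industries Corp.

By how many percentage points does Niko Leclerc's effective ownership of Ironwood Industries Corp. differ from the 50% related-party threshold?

43.190148

Chain via Slate Ventures LLC → Redpoint Pharma AG → Stonebridge Shipping BV (R2): 7% × 28% × 29% × 25% = 0.1421% of Ironwood Industries Corp.
Chain via Northgate Media Ltd → Wildmere Trust → Brightpath Holdings Ltd (R2): 28% × 71% × 78% × 43% = 6.667752% of Ironwood Industries Corp.
Aggregating (R1): 0.1421% + 6.667752% = 6.809852%.
6.809852% falls short of the 50% threshold by 43.190148 percentage points.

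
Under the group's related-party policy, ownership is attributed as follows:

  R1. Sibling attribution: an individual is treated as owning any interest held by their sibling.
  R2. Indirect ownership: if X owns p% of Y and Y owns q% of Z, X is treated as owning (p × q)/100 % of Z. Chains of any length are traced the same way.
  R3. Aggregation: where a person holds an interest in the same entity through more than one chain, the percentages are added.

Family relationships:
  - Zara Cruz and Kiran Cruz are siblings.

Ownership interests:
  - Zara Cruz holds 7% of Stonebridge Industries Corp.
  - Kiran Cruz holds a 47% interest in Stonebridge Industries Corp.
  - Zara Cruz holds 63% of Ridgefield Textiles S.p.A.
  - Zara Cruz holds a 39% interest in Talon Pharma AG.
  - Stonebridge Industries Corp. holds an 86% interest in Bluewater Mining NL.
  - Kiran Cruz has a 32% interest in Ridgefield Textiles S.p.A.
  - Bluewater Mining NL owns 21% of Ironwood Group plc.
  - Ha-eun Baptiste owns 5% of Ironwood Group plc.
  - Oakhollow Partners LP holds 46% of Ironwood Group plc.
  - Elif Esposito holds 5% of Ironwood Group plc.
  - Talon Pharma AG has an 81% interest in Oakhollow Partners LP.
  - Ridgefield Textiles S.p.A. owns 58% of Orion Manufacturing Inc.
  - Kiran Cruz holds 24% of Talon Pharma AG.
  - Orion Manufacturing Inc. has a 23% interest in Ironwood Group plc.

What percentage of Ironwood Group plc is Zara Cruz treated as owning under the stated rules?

By sibling attribution (R1), Zara Cruz is treated as also owning Kiran Cruz's interest in Ridgefield Textiles S.p.A, giving 63% + 32% = 95%.
By sibling attribution (R1), Zara Cruz is treated as also owning Kiran Cruz's interest in Stonebridge Industries Corp, giving 7% + 47% = 54%.
By sibling attribution (R1), Zara Cruz is treated as also owning Kiran Cruz's interest in Talon Pharma AG, giving 39% + 24% = 63%.
Chain via Ridgefield Textiles S.p.A. → Orion Manufacturing Inc. (R2): 95% × 58% × 23% = 12.673% of Ironwood Group plc.
Chain via Stonebridge Industries Corp. → Bluewater Mining NL (R2): 54% × 86% × 21% = 9.7524% of Ironwood Group plc.
Chain via Talon Pharma AG → Oakhollow Partners LP (R2): 63% × 81% × 46% = 23.4738% of Ironwood Group plc.
Aggregating (R3): 12.673% + 9.7524% + 23.4738% = 45.8992%.

45.8992%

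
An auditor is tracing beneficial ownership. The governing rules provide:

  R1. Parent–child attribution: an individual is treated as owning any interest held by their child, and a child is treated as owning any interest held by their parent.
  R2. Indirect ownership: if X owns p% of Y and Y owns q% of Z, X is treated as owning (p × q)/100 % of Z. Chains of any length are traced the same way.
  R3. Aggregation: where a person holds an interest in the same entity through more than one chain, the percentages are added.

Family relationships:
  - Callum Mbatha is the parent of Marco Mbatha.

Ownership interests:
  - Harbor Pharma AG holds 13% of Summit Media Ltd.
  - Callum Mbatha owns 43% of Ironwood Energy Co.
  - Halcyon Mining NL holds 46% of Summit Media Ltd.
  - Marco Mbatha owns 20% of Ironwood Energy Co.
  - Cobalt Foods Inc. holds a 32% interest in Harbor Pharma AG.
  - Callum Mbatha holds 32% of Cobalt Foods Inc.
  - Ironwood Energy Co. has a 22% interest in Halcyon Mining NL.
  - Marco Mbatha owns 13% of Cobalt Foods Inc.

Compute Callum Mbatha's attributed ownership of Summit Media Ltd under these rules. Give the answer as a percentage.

By parent–child attribution (R1), Callum Mbatha is treated as also owning Marco Mbatha's interest in Ironwood Energy Co, giving 43% + 20% = 63%.
By parent–child attribution (R1), Callum Mbatha is treated as also owning Marco Mbatha's interest in Cobalt Foods Inc, giving 32% + 13% = 45%.
Chain via Ironwood Energy Co. → Halcyon Mining NL (R2): 63% × 22% × 46% = 6.3756% of Summit Media Ltd.
Chain via Cobalt Foods Inc. → Harbor Pharma AG (R2): 45% × 32% × 13% = 1.872% of Summit Media Ltd.
Aggregating (R3): 6.3756% + 1.872% = 8.2476%.

8.2476%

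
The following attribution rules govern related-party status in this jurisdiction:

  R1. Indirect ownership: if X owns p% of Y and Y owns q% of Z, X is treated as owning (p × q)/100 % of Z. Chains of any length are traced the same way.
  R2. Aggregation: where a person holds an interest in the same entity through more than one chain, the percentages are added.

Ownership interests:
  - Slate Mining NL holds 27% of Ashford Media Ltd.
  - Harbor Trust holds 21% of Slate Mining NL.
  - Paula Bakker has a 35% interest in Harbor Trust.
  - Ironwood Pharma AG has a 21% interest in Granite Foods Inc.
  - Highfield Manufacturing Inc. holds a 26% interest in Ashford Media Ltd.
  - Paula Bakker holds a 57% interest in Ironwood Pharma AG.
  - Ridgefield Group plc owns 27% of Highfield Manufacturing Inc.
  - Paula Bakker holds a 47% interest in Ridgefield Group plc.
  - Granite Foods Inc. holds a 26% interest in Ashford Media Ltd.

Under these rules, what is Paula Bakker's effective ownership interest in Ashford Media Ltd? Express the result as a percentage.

8.3961%

Chain via Harbor Trust → Slate Mining NL (R1): 35% × 21% × 27% = 1.9845% of Ashford Media Ltd.
Chain via Ridgefield Group plc → Highfield Manufacturing Inc. (R1): 47% × 27% × 26% = 3.2994% of Ashford Media Ltd.
Chain via Ironwood Pharma AG → Granite Foods Inc. (R1): 57% × 21% × 26% = 3.1122% of Ashford Media Ltd.
Aggregating (R2): 1.9845% + 3.2994% + 3.1122% = 8.3961%.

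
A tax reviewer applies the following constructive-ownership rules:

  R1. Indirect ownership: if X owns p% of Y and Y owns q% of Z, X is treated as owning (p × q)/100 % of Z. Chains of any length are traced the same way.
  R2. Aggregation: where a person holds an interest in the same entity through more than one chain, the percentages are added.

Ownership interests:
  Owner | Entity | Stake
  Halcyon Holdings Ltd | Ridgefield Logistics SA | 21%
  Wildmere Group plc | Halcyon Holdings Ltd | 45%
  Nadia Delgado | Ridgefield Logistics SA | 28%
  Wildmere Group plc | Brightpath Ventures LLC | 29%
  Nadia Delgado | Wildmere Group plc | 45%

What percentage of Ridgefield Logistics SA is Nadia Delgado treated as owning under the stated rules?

32.2525%

Chain via Wildmere Group plc → Halcyon Holdings Ltd (R1): 45% × 45% × 21% = 4.2525% of Ridgefield Logistics SA.
Direct interest in Ridgefield Logistics SA: 28%.
Aggregating (R2): 4.2525% + 28% = 32.2525%.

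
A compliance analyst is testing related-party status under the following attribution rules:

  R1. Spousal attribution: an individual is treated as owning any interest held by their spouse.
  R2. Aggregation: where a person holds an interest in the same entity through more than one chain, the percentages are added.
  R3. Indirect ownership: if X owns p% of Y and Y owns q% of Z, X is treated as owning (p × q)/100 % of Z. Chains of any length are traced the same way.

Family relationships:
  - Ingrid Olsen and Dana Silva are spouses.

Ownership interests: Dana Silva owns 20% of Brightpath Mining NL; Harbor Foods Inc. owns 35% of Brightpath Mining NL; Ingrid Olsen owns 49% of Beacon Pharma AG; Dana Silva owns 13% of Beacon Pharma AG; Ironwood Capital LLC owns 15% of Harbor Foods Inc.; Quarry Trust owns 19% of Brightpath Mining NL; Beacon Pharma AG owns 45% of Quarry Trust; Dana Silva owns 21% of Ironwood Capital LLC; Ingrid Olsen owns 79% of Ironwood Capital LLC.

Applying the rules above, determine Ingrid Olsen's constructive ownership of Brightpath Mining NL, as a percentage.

By spousal attribution (R1), Ingrid Olsen is treated as also owning Dana Silva's interest in Ironwood Capital LLC, giving 79% + 21% = 100%.
By spousal attribution (R1), Ingrid Olsen is treated as also owning Dana Silva's interest in Beacon Pharma AG, giving 49% + 13% = 62%.
By spousal attribution (R1), Ingrid Olsen is treated as owning Dana Silva's 20% interest in Brightpath Mining NL.
Chain via Ironwood Capital LLC → Harbor Foods Inc. (R3): 100% × 15% × 35% = 5.25% of Brightpath Mining NL.
Chain via Beacon Pharma AG → Quarry Trust (R3): 62% × 45% × 19% = 5.301% of Brightpath Mining NL.
Direct interest in Brightpath Mining NL: 20%.
Aggregating (R2): 5.25% + 5.301% + 20% = 30.551%.

30.551%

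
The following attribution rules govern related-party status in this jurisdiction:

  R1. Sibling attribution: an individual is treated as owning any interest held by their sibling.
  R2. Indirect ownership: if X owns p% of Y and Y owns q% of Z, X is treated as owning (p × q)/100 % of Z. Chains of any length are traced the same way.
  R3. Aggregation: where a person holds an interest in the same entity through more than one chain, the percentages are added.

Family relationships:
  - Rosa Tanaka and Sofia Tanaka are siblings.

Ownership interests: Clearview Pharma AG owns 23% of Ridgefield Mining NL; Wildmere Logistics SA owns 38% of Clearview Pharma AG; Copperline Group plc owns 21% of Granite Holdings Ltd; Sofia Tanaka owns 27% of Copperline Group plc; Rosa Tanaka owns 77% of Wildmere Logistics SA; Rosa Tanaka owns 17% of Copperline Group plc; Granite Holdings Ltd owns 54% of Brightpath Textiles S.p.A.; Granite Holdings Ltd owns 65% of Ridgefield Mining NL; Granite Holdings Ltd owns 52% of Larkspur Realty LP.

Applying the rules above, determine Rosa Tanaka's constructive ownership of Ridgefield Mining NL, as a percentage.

12.7358%

By sibling attribution (R1), Rosa Tanaka is treated as also owning Sofia Tanaka's interest in Copperline Group plc, giving 17% + 27% = 44%.
Chain via Copperline Group plc → Granite Holdings Ltd (R2): 44% × 21% × 65% = 6.006% of Ridgefield Mining NL.
Chain via Wildmere Logistics SA → Clearview Pharma AG (R2): 77% × 38% × 23% = 6.7298% of Ridgefield Mining NL.
Aggregating (R3): 6.006% + 6.7298% = 12.7358%.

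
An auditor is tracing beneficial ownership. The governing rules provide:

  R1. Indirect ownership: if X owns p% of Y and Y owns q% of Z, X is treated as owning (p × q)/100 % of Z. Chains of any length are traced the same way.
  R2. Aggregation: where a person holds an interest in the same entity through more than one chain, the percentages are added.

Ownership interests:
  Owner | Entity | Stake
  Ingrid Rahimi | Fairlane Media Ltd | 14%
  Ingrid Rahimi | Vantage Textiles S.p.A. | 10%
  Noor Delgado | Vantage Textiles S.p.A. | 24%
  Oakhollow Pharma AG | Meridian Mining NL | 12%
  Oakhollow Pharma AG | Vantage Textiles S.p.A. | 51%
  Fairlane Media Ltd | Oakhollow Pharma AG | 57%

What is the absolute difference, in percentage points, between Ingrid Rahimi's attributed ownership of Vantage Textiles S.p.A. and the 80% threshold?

65.9302

Chain via Fairlane Media Ltd → Oakhollow Pharma AG (R1): 14% × 57% × 51% = 4.0698% of Vantage Textiles S.p.A.
Direct interest in Vantage Textiles S.p.A: 10%.
Aggregating (R2): 4.0698% + 10% = 14.0698%.
14.0698% falls short of the 80% threshold by 65.9302 percentage points.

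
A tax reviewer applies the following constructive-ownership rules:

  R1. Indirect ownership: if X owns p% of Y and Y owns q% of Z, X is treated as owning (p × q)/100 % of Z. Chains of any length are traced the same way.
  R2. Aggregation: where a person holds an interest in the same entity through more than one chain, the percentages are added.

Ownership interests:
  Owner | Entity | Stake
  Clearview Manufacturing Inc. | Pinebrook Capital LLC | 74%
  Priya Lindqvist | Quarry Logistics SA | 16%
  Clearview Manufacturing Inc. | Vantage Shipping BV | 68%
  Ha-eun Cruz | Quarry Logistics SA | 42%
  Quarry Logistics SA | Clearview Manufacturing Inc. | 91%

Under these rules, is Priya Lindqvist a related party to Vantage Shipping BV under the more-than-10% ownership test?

No

Chain via Quarry Logistics SA → Clearview Manufacturing Inc. (R1): 16% × 91% × 68% = 9.9008% of Vantage Shipping BV.
9.9008% does not exceed the 10% threshold, so Priya is not a related party to Vantage Shipping BV.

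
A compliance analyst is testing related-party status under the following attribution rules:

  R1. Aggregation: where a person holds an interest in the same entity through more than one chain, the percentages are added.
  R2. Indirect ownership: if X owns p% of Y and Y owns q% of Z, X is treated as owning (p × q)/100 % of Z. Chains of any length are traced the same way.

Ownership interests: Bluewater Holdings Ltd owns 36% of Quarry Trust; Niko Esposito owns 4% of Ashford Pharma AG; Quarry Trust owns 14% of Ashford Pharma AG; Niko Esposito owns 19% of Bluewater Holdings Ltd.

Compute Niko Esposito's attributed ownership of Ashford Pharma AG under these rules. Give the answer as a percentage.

Chain via Bluewater Holdings Ltd → Quarry Trust (R2): 19% × 36% × 14% = 0.9576% of Ashford Pharma AG.
Direct interest in Ashford Pharma AG: 4%.
Aggregating (R1): 0.9576% + 4% = 4.9576%.

4.9576%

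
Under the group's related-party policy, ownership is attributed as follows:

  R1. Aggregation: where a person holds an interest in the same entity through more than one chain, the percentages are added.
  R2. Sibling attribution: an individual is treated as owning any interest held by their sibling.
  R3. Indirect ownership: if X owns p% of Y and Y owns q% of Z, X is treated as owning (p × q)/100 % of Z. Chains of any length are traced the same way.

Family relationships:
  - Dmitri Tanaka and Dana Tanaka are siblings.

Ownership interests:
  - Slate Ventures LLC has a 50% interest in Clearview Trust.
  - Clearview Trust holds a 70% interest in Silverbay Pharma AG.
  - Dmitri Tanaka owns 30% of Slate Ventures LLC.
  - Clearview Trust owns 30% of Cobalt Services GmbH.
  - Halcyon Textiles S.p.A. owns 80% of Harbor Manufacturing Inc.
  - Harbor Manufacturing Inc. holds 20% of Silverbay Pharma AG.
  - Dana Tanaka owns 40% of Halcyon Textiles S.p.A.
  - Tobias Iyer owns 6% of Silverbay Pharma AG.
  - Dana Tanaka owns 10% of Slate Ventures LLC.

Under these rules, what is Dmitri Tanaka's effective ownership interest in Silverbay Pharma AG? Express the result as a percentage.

By sibling attribution (R2), Dmitri Tanaka is treated as also owning Dana Tanaka's interest in Slate Ventures LLC, giving 30% + 10% = 40%.
By sibling attribution (R2), Dmitri Tanaka is treated as owning Dana Tanaka's 40% interest in Halcyon Textiles S.p.A.
Chain via Slate Ventures LLC → Clearview Trust (R3): 40% × 50% × 70% = 14% of Silverbay Pharma AG.
Chain via Halcyon Textiles S.p.A. → Harbor Manufacturing Inc. (R3): 40% × 80% × 20% = 6.4% of Silverbay Pharma AG.
Aggregating (R1): 14% + 6.4% = 20.4%.

20.4%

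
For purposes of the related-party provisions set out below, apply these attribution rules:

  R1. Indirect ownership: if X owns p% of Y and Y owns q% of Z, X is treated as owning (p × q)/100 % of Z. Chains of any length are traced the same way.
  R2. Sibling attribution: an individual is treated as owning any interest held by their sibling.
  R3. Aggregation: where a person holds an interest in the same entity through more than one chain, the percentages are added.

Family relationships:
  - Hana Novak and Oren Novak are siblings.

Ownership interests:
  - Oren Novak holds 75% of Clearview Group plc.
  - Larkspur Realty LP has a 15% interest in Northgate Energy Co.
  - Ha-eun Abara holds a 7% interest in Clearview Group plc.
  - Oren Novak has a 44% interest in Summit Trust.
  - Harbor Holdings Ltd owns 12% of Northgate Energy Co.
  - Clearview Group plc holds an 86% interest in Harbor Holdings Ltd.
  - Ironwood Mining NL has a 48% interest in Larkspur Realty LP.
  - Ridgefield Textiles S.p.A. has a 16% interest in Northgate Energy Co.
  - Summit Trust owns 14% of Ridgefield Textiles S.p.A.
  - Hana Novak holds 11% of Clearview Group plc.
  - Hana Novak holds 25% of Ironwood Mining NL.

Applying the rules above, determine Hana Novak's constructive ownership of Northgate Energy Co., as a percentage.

11.6608%

By sibling attribution (R2), Hana Novak is treated as also owning Oren Novak's interest in Clearview Group plc, giving 11% + 75% = 86%.
By sibling attribution (R2), Hana Novak is treated as owning Oren Novak's 44% interest in Summit Trust.
Chain via Ironwood Mining NL → Larkspur Realty LP (R1): 25% × 48% × 15% = 1.8% of Northgate Energy Co.
Chain via Clearview Group plc → Harbor Holdings Ltd (R1): 86% × 86% × 12% = 8.8752% of Northgate Energy Co.
Chain via Summit Trust → Ridgefield Textiles S.p.A. (R1): 44% × 14% × 16% = 0.9856% of Northgate Energy Co.
Aggregating (R3): 1.8% + 8.8752% + 0.9856% = 11.6608%.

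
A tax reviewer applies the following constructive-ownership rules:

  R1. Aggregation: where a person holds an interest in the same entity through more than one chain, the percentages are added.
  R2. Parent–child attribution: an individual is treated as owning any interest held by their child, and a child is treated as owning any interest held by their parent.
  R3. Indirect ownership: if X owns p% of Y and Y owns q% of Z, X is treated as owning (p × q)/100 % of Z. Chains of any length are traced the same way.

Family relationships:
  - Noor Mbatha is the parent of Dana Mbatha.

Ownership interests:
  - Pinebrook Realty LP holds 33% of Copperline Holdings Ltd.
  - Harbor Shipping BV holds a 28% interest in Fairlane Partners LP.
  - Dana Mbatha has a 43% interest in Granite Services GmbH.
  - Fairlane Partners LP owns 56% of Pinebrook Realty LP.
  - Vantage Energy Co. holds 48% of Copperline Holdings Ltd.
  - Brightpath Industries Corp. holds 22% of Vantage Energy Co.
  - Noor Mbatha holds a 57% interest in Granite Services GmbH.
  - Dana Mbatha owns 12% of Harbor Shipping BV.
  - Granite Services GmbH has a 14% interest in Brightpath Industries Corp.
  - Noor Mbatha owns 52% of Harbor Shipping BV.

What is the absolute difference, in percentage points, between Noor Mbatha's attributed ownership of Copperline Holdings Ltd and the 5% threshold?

By parent–child attribution (R2), Noor Mbatha is treated as also owning Dana Mbatha's interest in Harbor Shipping BV, giving 52% + 12% = 64%.
By parent–child attribution (R2), Noor Mbatha is treated as also owning Dana Mbatha's interest in Granite Services GmbH, giving 57% + 43% = 100%.
Chain via Harbor Shipping BV → Fairlane Partners LP → Pinebrook Realty LP (R3): 64% × 28% × 56% × 33% = 3.311616% of Copperline Holdings Ltd.
Chain via Granite Services GmbH → Brightpath Industries Corp. → Vantage Energy Co. (R3): 100% × 14% × 22% × 48% = 1.4784% of Copperline Holdings Ltd.
Aggregating (R1): 3.311616% + 1.4784% = 4.790016%.
4.790016% falls short of the 5% threshold by 0.209984 percentage points.

0.209984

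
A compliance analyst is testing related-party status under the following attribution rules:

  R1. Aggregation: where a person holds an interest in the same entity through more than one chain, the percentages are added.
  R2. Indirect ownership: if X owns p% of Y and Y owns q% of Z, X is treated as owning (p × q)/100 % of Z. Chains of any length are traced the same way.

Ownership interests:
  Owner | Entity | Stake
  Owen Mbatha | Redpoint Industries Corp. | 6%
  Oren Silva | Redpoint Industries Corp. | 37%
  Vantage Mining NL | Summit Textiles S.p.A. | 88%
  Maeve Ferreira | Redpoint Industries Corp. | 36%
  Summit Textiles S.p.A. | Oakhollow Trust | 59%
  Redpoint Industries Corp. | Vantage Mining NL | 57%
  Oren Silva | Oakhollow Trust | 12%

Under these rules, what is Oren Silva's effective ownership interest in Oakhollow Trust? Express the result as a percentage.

22.949928%

Chain via Redpoint Industries Corp. → Vantage Mining NL → Summit Textiles S.p.A. (R2): 37% × 57% × 88% × 59% = 10.949928% of Oakhollow Trust.
Direct interest in Oakhollow Trust: 12%.
Aggregating (R1): 10.949928% + 12% = 22.949928%.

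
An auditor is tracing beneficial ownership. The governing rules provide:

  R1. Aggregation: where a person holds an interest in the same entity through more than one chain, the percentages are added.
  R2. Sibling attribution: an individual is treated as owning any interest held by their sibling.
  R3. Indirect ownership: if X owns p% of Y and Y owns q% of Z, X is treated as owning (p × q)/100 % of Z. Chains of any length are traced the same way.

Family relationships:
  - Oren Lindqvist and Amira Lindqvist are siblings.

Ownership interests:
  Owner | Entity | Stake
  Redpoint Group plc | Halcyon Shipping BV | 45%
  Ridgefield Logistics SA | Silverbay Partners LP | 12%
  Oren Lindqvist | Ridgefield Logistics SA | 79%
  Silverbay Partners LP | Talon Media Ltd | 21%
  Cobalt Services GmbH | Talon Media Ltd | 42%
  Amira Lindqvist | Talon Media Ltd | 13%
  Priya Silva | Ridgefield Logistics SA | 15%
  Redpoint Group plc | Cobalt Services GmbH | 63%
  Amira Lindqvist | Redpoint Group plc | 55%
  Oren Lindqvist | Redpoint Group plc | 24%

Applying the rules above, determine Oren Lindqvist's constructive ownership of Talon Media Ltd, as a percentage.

By sibling attribution (R2), Oren Lindqvist is treated as also owning Amira Lindqvist's interest in Redpoint Group plc, giving 24% + 55% = 79%.
By sibling attribution (R2), Oren Lindqvist is treated as owning Amira Lindqvist's 13% interest in Talon Media Ltd.
Chain via Redpoint Group plc → Cobalt Services GmbH (R3): 79% × 63% × 42% = 20.9034% of Talon Media Ltd.
Chain via Ridgefield Logistics SA → Silverbay Partners LP (R3): 79% × 12% × 21% = 1.9908% of Talon Media Ltd.
Direct interest in Talon Media Ltd: 13%.
Aggregating (R1): 20.9034% + 1.9908% + 13% = 35.8942%.

35.8942%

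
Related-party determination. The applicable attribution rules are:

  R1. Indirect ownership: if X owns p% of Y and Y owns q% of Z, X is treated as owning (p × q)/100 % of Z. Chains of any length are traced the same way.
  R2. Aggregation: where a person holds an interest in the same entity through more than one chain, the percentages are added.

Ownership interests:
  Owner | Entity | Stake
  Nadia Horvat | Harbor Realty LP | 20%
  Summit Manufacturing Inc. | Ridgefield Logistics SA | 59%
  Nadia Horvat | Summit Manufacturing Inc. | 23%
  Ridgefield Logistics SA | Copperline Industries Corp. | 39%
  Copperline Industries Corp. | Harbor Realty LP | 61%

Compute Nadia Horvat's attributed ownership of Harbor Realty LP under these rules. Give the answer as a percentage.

Chain via Summit Manufacturing Inc. → Ridgefield Logistics SA → Copperline Industries Corp. (R1): 23% × 59% × 39% × 61% = 3.228303% of Harbor Realty LP.
Direct interest in Harbor Realty LP: 20%.
Aggregating (R2): 3.228303% + 20% = 23.228303%.

23.228303%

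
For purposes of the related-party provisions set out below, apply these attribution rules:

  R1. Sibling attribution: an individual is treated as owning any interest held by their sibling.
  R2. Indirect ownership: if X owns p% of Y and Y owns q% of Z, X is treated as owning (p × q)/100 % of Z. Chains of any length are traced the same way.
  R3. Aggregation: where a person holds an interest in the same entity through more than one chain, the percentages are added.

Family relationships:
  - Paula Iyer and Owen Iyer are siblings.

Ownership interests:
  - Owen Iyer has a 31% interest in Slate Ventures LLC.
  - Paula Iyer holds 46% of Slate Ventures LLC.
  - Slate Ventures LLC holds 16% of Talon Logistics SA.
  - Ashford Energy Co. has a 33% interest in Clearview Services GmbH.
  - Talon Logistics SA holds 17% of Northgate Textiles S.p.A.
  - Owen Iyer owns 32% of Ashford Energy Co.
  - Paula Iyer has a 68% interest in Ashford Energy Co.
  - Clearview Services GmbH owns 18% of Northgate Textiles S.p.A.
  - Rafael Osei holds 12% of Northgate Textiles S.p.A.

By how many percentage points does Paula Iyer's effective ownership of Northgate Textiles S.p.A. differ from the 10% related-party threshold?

By sibling attribution (R1), Paula Iyer is treated as also owning Owen Iyer's interest in Ashford Energy Co, giving 68% + 32% = 100%.
By sibling attribution (R1), Paula Iyer is treated as also owning Owen Iyer's interest in Slate Ventures LLC, giving 46% + 31% = 77%.
Chain via Ashford Energy Co. → Clearview Services GmbH (R2): 100% × 33% × 18% = 5.94% of Northgate Textiles S.p.A.
Chain via Slate Ventures LLC → Talon Logistics SA (R2): 77% × 16% × 17% = 2.0944% of Northgate Textiles S.p.A.
Aggregating (R3): 5.94% + 2.0944% = 8.0344%.
8.0344% falls short of the 10% threshold by 1.9656 percentage points.

1.9656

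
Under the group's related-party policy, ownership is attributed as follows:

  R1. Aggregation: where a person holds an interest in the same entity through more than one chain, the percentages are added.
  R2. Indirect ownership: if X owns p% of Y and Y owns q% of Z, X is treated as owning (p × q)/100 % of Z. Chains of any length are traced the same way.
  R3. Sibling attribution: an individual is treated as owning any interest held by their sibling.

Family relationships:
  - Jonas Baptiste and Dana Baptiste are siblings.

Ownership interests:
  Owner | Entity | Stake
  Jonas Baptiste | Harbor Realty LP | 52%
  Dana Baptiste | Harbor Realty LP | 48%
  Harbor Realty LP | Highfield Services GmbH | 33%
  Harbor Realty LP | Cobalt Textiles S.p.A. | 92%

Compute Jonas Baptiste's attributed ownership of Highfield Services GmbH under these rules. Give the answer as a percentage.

33%

By sibling attribution (R3), Jonas Baptiste is treated as also owning Dana Baptiste's interest in Harbor Realty LP, giving 52% + 48% = 100%.
Chain via Harbor Realty LP (R2): 100% × 33% = 33% of Highfield Services GmbH.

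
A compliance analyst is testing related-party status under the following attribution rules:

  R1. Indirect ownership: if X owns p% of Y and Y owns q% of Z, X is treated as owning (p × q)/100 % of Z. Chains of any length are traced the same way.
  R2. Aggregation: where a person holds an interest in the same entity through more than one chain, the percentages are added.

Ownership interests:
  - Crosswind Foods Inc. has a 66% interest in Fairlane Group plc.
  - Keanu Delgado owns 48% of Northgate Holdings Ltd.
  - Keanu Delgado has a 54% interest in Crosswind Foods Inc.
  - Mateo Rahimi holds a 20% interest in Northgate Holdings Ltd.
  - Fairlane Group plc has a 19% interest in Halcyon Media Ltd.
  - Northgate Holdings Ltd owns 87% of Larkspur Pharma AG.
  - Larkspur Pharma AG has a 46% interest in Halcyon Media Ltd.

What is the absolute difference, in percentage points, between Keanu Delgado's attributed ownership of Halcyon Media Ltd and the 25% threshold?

0.9812

Chain via Crosswind Foods Inc. → Fairlane Group plc (R1): 54% × 66% × 19% = 6.7716% of Halcyon Media Ltd.
Chain via Northgate Holdings Ltd → Larkspur Pharma AG (R1): 48% × 87% × 46% = 19.2096% of Halcyon Media Ltd.
Aggregating (R2): 6.7716% + 19.2096% = 25.9812%.
25.9812% exceeds the 25% threshold by 0.9812 percentage points.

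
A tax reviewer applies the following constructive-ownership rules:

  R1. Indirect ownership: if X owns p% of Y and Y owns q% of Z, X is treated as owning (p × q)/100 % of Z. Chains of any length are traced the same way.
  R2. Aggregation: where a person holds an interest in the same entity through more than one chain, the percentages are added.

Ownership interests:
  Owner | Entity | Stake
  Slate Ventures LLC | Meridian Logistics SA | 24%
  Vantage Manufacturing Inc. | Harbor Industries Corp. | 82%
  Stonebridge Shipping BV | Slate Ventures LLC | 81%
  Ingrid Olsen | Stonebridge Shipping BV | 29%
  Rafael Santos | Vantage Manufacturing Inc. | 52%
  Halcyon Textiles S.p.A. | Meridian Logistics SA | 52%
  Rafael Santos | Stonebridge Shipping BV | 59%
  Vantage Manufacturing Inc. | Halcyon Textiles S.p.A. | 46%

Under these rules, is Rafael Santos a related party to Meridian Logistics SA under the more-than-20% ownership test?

Chain via Stonebridge Shipping BV → Slate Ventures LLC (R1): 59% × 81% × 24% = 11.4696% of Meridian Logistics SA.
Chain via Vantage Manufacturing Inc. → Halcyon Textiles S.p.A. (R1): 52% × 46% × 52% = 12.4384% of Meridian Logistics SA.
Aggregating (R2): 11.4696% + 12.4384% = 23.908%.
23.908% exceeds the 20% threshold, so Rafael is a related party to Meridian Logistics SA.

Yes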